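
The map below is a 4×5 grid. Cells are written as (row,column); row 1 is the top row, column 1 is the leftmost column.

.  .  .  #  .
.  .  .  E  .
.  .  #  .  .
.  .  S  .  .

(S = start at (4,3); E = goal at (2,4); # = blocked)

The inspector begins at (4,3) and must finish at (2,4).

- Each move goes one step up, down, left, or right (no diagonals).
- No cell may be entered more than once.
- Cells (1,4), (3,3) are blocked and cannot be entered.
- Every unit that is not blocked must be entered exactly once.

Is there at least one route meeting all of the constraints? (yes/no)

no

Cell (1,5) has only one open neighbour but is neither the start nor the goal, so a Hamiltonian route would have to both enter and leave it through the same neighbour — impossible without revisiting.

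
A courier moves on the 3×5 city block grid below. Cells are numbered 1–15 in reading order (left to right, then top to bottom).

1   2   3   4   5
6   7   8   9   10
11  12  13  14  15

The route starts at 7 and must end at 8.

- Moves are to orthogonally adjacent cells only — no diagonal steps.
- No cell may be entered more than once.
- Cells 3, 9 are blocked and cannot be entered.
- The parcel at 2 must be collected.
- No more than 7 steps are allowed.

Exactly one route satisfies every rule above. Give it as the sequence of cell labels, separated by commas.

7, 2, 1, 6, 11, 12, 13, 8

Any route must reach 2 and still end at 8 within 7 moves, so the order of the required stops is forced.
Route from 7: up 1 to 2, left 1 to 1, down 2 to 11, right 2 to 13, up 1 to 8 — 7 moves in all.
Check: all required cells visited; 7 ≤ 7 moves.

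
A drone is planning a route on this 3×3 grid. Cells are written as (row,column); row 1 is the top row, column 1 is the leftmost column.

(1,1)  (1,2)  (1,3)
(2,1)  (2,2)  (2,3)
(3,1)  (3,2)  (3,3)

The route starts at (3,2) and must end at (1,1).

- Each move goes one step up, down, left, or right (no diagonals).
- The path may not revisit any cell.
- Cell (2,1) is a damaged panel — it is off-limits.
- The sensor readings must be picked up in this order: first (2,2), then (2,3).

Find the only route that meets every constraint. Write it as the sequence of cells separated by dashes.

The waypoints must appear in the order (2,2), (2,3), with no cell reused.
Route from (3,2): up 1 to (2,2), right 1 to (2,3), up 1 to (1,3), left 2 to (1,1) — 5 moves in all.
Check: order respected ((2,2) at step 1, (2,3) at step 2).

(3,2) - (2,2) - (2,3) - (1,3) - (1,2) - (1,1)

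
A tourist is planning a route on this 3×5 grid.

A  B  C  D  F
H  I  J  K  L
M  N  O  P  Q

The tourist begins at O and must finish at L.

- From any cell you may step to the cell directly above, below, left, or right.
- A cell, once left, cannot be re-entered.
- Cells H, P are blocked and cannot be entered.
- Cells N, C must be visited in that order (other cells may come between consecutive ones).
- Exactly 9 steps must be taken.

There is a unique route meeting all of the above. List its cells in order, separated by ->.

O -> N -> I -> B -> C -> J -> K -> D -> F -> L

The waypoints must appear in the order N, C, with no cell reused.
Route from O: left to N, 2× up (reaching B), right to C, down to J, right to K, up to D, right to F, down to L — 9 moves in all.
Check: order respected (N at step 1, C at step 4); 9 moves as required.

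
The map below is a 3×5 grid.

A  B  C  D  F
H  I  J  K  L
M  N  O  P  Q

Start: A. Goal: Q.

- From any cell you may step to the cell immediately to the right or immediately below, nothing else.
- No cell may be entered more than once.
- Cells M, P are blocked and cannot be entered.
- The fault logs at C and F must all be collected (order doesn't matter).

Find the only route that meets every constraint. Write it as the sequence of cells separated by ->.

A -> B -> C -> D -> F -> L -> Q

Moves only go right or down, so the column and row indices never decrease.
Route from A: 4× right (reaching F), 2× down (reaching Q) — 6 moves in all.
Check: all required cells visited.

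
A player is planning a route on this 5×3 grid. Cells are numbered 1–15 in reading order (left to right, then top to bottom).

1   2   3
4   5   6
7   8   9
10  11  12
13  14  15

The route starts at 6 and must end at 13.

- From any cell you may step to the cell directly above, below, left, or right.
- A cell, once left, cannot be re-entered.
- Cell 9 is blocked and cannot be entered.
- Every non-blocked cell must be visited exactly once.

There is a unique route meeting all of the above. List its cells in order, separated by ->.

6 -> 3 -> 2 -> 1 -> 4 -> 5 -> 8 -> 7 -> 10 -> 11 -> 12 -> 15 -> 14 -> 13

Need to visit all 14 open cells exactly once, starting at 6 and ending at 13.
Cell 1 has only two open neighbours (4 and 2), so the path must pass straight through it: one of those is the cell it's entered from and the other is where it exits.
Route from 6: up 1 to 3, left 2 to 1, down 1 to 4, right 1 to 5, down 1 to 8, left 1 to 7, down 1 to 10, right 2 to 12, down 1 to 15, left 2 to 13 — 13 moves in all.
Check: all 14 open cells covered.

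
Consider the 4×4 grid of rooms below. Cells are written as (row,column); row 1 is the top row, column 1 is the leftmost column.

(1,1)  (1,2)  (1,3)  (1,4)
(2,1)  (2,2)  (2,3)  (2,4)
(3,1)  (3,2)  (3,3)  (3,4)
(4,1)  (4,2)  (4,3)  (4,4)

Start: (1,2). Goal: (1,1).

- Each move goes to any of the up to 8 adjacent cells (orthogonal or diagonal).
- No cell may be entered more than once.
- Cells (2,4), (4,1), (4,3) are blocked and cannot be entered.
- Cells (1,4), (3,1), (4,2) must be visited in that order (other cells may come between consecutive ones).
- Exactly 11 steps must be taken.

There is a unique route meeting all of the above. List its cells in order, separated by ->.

(1,2) -> (1,3) -> (1,4) -> (2,3) -> (3,4) -> (3,3) -> (2,2) -> (3,1) -> (4,2) -> (3,2) -> (2,1) -> (1,1)

The waypoints must appear in the order (1,4), (3,1), (4,2), with no cell reused.
Route from (1,2): right 2 to (1,4), down-left 1 to (2,3), down-right 1 to (3,4), left 1 to (3,3), up-left 1 to (2,2), down-left 1 to (3,1), down-right 1 to (4,2), up 1 to (3,2), up-left 1 to (2,1), up 1 to (1,1) — 11 moves in all.
Check: order respected ((1,4) at step 2, (3,1) at step 7, (4,2) at step 8); 11 moves as required.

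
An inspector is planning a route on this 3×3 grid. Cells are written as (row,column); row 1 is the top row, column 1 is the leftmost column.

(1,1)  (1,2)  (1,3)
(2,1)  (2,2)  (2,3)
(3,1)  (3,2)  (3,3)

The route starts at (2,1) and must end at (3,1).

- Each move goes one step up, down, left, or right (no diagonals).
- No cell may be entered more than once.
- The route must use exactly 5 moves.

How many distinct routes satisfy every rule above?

2

Need simple routes of exactly 5 moves from (2,1) to (3,1) (Manhattan distance 1, so 2 moves are spent on a detour and 2 undoing it).
Enumerating: (2,1) (1,1) (1,2) (2,2) (3,2) (3,1) | (2,1) (2,2) (2,3) (3,3) (3,2) (3,1).
That gives 2 routes.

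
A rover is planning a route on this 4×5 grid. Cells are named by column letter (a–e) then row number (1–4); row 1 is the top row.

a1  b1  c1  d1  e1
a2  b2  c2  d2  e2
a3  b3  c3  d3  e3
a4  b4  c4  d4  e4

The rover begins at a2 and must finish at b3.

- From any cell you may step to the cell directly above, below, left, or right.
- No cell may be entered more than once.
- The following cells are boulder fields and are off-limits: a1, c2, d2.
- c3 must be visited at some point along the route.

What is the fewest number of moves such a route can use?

6

Any route passes through c3 somewhere between a2 and b3. Summing Manhattan distances along the two legs (a2 → c3 → b3) gives a lower bound of 3 + 1 = 4 moves.
The shortest route satisfying every rule uses 6 moves: a2 → a3 → a4 → b4 → c4 → c3 → b3.
The bound of 4 isn't tight here; checking systematically, no route of length 4 through 5 satisfies every constraint, so 6 is the minimum.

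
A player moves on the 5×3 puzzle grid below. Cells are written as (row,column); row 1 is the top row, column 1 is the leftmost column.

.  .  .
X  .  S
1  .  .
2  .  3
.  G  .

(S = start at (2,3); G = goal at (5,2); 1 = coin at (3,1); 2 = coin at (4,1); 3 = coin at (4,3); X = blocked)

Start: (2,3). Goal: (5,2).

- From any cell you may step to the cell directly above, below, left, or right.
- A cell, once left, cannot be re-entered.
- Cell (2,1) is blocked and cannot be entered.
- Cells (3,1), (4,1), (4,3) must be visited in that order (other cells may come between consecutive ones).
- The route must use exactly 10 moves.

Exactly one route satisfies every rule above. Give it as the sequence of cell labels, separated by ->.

The waypoints must appear in the order (3,1), (4,1), (4,3), with no cell reused.
Route from (2,3): up to (1,3), left to (1,2), 2× down (reaching (3,2)), left to (3,1), down to (4,1), 2× right (reaching (4,3)), down to (5,3), left to (5,2) — 10 moves in all.
Check: order respected (1 at step 5, 2 at step 6, 3 at step 8); 10 moves as required.

(2,3) -> (1,3) -> (1,2) -> (2,2) -> (3,2) -> (3,1) -> (4,1) -> (4,2) -> (4,3) -> (5,3) -> (5,2)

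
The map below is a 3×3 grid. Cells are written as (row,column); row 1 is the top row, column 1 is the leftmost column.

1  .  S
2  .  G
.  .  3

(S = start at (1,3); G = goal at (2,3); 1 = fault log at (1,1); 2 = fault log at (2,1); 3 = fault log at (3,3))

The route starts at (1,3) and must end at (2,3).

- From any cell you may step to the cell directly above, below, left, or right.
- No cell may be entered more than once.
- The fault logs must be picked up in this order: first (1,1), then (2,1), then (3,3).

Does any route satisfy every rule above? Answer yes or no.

One route that works: (1,3) → (1,2) → (1,1) → (2,1) → (3,1) → (3,2) → (3,3) → (2,3).

yes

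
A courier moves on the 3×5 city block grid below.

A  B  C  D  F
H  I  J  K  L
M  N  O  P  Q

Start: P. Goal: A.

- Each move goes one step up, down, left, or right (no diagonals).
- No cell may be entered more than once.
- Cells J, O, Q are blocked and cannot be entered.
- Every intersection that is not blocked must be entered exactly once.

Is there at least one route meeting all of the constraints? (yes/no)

yes

One route that works: P → K → L → F → D → C → B → I → N → M → H → A.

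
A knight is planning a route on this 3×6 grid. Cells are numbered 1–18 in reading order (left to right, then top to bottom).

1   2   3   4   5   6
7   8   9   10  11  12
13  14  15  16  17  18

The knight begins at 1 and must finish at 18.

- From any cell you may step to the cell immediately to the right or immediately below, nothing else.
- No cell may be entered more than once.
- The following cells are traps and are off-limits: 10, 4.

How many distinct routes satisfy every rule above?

6

A right/down-only route from 1 to 18 makes exactly 2 down-moves and 5 right-moves in some order.
With no other constraints that would be C(7,2) = 21 routes.
Subtract routes through each blocked cell (inclusion–exclusion for overlaps): − through 4: 6 − through 10: 12 + through 4&10: 3 → 6.
That gives 6 routes.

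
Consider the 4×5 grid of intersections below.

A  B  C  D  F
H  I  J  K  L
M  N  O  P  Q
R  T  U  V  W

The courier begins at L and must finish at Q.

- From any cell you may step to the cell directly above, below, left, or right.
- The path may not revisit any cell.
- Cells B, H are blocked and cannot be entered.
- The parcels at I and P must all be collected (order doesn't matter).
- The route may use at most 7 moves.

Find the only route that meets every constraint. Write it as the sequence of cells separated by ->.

L -> K -> J -> I -> N -> O -> P -> Q

The 7-move cap with required stops at I, P leaves no slack for detours.
Route from L: 3× left (reaching I), down to N, 3× right (reaching Q) — 7 moves in all.
Check: all required cells visited; 7 ≤ 7 moves.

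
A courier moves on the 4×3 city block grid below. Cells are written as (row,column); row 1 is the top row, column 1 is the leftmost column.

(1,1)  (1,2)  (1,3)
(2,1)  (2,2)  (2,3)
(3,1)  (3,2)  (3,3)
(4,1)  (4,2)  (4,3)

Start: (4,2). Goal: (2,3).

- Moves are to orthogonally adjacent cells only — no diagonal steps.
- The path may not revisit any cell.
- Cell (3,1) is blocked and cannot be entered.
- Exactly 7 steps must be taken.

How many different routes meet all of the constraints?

Need simple routes of exactly 7 moves from (4,2) to (2,3) (Manhattan distance 3, so 2 moves are spent on a detour and 2 undoing it).
Enumerating: (4,2) (3,2) (2,2) (2,1) (1,1) (1,2) (1,3) (2,3) | (4,2) (4,3) (3,3) (3,2) (2,2) (1,2) (1,3) (2,3).
That gives 2 routes.

2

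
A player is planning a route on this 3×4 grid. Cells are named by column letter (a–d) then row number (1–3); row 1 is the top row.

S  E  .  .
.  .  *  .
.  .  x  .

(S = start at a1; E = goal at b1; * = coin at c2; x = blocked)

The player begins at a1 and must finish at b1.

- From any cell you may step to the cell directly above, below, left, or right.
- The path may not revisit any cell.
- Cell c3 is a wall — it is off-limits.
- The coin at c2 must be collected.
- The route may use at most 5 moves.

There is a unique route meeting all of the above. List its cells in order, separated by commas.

Any route must reach c2 and still end at b1 within 5 moves, so the order of the required stops is forced.
Route from a1: down to a2, 2× right (reaching c2), up to c1, left to b1 — 5 moves in all.
Check: all required cells visited; 5 ≤ 5 moves.

a1, a2, b2, c2, c1, b1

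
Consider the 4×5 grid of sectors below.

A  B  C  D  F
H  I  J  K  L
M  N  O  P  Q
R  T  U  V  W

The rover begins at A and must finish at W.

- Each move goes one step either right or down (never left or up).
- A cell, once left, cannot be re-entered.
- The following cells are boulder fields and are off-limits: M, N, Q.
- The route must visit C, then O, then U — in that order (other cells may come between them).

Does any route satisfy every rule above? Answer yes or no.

yes

One route that works: A → B → C → J → O → U → V → W.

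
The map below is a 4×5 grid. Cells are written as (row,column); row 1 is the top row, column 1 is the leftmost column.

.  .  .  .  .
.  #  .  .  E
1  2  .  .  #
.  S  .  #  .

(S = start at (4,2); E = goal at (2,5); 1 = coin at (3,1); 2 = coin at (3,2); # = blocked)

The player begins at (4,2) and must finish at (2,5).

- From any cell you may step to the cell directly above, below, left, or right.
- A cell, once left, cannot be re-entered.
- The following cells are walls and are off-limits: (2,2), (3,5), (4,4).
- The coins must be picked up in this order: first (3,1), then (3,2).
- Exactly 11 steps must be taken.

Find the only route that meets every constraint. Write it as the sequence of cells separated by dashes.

(4,2) - (4,1) - (3,1) - (3,2) - (3,3) - (3,4) - (2,4) - (2,3) - (1,3) - (1,4) - (1,5) - (2,5)

The waypoints must appear in the order (3,1), (3,2), with no cell reused.
Route from (4,2): left to (4,1), up to (3,1), 3× right (reaching (3,4)), up to (2,4), left to (2,3), up to (1,3), 2× right (reaching (1,5)), down to (2,5) — 11 moves in all.
Check: order respected (1 at step 2, 2 at step 3); 11 moves as required.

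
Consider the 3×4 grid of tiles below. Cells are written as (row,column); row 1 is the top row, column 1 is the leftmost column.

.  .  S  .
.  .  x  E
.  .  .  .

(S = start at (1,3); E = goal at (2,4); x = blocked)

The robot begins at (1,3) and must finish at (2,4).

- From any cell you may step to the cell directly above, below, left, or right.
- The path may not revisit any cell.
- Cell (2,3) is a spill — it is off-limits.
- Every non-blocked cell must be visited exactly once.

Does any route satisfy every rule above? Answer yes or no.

Exhausting the options from (1,3), every branch either dead-ends against blocked cells, would have to re-enter a cell already used, or reaches the goal with a constraint still unmet.

no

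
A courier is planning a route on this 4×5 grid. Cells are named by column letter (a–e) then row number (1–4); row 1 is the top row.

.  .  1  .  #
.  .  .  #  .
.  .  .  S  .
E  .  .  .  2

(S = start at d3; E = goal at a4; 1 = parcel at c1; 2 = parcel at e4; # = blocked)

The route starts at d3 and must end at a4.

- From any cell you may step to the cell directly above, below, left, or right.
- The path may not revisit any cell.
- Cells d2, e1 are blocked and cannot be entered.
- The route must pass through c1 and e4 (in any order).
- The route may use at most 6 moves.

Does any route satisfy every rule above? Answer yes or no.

Even ignoring the no-revisit rule, getting from d3 to a4, taking the cheapest ordering d3 → c1 → e4 → a4 needs at least 3 + 5 + 4 = 12 moves (Manhattan distance per leg), which exceeds the 6-move limit.

no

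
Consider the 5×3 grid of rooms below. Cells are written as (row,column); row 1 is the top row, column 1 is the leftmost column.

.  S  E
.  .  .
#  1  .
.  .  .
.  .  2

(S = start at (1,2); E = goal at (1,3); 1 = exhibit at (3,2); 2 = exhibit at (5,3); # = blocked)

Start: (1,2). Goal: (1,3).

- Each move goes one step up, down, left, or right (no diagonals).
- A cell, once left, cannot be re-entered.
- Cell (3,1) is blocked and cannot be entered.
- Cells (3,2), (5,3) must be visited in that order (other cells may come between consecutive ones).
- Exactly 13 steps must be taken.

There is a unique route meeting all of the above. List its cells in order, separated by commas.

(1,2), (1,1), (2,1), (2,2), (3,2), (4,2), (4,1), (5,1), (5,2), (5,3), (4,3), (3,3), (2,3), (1,3)

The waypoints must appear in the order (3,2), (5,3), with no cell reused.
Route from (1,2): left 1 to (1,1), down 1 to (2,1), right 1 to (2,2), down 2 to (4,2), left 1 to (4,1), down 1 to (5,1), right 2 to (5,3), up 4 to (1,3) — 13 moves in all.
Check: order respected (1 at step 4, 2 at step 9); 13 moves as required.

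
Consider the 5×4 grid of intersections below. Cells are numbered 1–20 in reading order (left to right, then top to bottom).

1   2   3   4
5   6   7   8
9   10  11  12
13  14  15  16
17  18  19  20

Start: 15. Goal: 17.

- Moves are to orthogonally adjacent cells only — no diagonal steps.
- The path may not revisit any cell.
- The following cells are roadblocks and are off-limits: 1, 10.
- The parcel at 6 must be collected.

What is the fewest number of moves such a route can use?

7

Any route passes through 6 somewhere between 15 and 17. Summing Manhattan distances along the two legs (15 → 6 → 17) gives a lower bound of 3 + 4 = 7 moves.
A route of 7 moves achieves this: 15 → 11 → 7 → 6 → 5 → 9 → 13 → 17.
Since 7 matches the lower bound, it is optimal.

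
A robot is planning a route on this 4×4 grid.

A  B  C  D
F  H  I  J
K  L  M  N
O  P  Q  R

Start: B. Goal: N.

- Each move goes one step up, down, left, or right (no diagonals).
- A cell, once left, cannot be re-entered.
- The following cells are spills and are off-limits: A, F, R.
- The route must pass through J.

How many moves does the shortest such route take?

4

Any route passes through J somewhere between B and N. Summing Manhattan distances along the two legs (B → J → N) gives a lower bound of 3 + 1 = 4 moves.
A route of 4 moves achieves this: B → H → I → J → N.
Since 4 matches the lower bound, it is optimal.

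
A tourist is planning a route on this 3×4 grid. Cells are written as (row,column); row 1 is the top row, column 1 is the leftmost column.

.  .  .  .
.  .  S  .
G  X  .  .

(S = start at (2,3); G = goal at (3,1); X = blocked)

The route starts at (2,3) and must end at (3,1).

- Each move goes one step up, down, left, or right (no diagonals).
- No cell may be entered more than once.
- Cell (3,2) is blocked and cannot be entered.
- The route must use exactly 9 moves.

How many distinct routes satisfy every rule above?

Need simple routes of exactly 9 moves from (2,3) to (3,1) (Manhattan distance 3, so 3 moves are spent on a detour and 3 undoing it).
Enumerating: (2,3) (3,3) (3,4) (2,4) (1,4) (1,3) (1,2) (2,2) (2,1) (3,1) | (2,3) (3,3) (3,4) (2,4) (1,4) (1,3) (1,2) (1,1) (2,1) (3,1).
That gives 2 routes.

2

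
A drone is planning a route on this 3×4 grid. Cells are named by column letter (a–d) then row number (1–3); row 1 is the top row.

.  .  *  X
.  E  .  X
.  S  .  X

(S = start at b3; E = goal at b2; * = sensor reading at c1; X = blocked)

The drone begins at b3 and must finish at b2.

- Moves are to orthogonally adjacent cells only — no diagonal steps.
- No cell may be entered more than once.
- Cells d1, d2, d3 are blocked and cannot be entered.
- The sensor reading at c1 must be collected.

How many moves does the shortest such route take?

5

Any route passes through c1 somewhere between b3 and b2. Summing Manhattan distances along the two legs (b3 → c1 → b2) gives a lower bound of 3 + 2 = 5 moves.
A route of 5 moves achieves this: b3 → c3 → c2 → c1 → b1 → b2.
Since 5 matches the lower bound, it is optimal.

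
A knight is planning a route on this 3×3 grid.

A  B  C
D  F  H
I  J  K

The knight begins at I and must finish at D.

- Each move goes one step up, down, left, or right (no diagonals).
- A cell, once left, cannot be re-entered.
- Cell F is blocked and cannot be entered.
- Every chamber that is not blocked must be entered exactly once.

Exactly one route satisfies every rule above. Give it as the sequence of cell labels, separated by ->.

Need to visit all 8 open cells exactly once, starting at I and ending at D.
Route from I: 2× right (reaching K), 2× up (reaching C), 2× left (reaching A), down to D — 7 moves in all.
Check: all 8 open cells covered.

I -> J -> K -> H -> C -> B -> A -> D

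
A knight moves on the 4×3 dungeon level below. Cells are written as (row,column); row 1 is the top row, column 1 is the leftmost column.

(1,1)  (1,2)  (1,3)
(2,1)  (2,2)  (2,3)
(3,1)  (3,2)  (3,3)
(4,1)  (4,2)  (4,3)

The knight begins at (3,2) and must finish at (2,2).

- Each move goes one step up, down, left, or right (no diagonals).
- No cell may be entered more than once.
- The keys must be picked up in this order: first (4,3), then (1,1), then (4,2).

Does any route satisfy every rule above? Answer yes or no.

Ignoring the required order, 4 revisit-free routes from (3,2) to (2,2) pass through all of (4,3), (1,1), and (4,2); the waypoint orders that occur are (4,2) → (4,3) → (1,1) (2); (4,3) → (4,2) → (1,1) (2) — never (4,3) → (1,1) → (4,2).

no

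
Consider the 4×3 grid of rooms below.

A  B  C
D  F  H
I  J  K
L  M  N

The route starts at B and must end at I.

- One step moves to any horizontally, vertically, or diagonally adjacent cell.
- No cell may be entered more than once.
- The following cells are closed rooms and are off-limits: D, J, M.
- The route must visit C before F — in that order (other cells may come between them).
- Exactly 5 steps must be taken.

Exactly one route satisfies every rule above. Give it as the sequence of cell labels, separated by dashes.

B - C - H - K - F - I

The waypoints must appear in the order C, F, with no cell reused.
Route from B: right 1 to C, down 2 to K, up-left 1 to F, down-left 1 to I — 5 moves in all.
Check: order respected (C at step 1, F at step 4); 5 moves as required.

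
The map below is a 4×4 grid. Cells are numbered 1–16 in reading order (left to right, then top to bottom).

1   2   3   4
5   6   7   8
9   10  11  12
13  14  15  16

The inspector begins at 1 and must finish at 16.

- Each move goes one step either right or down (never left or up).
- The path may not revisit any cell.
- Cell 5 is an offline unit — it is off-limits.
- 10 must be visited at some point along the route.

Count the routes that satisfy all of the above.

A right/down-only route from 1 to 16 makes exactly 3 down-moves and 3 right-moves in some order.
With no other constraints that would be C(6,3) = 20 routes.
Split at 10 and multiply the segment counts (each segment already excludes blocked cells): 1→10: 1; 10→16: 3; product = 3.
That gives 3 routes.

3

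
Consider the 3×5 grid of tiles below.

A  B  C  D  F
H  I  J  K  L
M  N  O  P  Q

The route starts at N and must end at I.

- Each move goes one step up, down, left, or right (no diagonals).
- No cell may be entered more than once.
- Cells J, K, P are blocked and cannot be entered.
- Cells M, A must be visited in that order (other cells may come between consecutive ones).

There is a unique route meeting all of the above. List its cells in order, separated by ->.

The waypoints must appear in the order M, A, with no cell reused.
Route from N: left 1 to M, up 2 to A, right 1 to B, down 1 to I — 5 moves in all.
Check: order respected (M at step 1, A at step 3).

N -> M -> H -> A -> B -> I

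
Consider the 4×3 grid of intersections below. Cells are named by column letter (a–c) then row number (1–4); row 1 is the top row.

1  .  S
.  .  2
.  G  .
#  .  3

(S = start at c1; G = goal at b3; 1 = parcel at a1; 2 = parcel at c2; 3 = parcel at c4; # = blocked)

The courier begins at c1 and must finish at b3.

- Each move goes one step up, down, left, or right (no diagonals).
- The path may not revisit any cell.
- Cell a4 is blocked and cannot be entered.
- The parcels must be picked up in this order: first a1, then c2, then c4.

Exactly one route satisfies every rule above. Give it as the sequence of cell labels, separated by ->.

c1 -> b1 -> a1 -> a2 -> b2 -> c2 -> c3 -> c4 -> b4 -> b3

The waypoints must appear in the order a1, c2, c4, with no cell reused.
Route from c1: 2× left (reaching a1), down to a2, 2× right (reaching c2), 2× down (reaching c4), left to b4, up to b3 — 9 moves in all.
Check: order respected (1 at step 2, 2 at step 5, 3 at step 7).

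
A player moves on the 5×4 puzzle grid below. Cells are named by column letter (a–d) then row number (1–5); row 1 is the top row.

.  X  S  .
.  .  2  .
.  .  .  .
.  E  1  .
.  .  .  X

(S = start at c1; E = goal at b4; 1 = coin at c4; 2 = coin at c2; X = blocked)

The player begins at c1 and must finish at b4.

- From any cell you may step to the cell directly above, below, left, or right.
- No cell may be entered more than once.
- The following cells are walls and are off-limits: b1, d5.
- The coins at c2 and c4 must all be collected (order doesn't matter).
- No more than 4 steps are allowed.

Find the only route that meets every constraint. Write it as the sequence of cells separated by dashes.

c1 - c2 - c3 - c4 - b4

Any route must reach c2 and c4 and still end at b4 within 4 moves, so the order of the required stops is forced.
Route from c1: 3× down (reaching c4), left to b4 — 4 moves in all.
Check: all required cells visited; 4 ≤ 4 moves.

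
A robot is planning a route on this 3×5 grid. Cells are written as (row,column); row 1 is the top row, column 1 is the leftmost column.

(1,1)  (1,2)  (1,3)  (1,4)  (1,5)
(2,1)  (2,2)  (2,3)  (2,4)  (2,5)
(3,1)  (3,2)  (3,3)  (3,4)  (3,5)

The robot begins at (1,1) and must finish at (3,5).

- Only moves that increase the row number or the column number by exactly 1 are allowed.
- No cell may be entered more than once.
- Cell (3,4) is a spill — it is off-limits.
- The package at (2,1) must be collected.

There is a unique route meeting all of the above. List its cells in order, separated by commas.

Moves only go right or down, so the column and row indices never decrease.
Route from (1,1): down to (2,1), 4× right (reaching (2,5)), down to (3,5) — 6 moves in all.
Check: all required cells visited.

(1,1), (2,1), (2,2), (2,3), (2,4), (2,5), (3,5)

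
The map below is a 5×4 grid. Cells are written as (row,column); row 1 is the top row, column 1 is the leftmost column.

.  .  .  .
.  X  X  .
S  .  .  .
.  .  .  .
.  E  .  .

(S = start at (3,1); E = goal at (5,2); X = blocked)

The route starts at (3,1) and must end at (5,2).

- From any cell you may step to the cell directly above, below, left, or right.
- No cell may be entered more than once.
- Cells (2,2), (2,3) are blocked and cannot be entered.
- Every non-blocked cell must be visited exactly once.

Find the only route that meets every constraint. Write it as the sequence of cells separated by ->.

(3,1) -> (2,1) -> (1,1) -> (1,2) -> (1,3) -> (1,4) -> (2,4) -> (3,4) -> (4,4) -> (5,4) -> (5,3) -> (4,3) -> (3,3) -> (3,2) -> (4,2) -> (4,1) -> (5,1) -> (5,2)

Need to visit all 18 open cells exactly once, starting at (3,1) and ending at (5,2).
Cell (1,2) has only two open neighbours ((1,1) and (1,3)), so the path must pass straight through it: one of those is the cell it's entered from and the other is where it exits.
Route from (3,1): up 2 to (1,1), right 3 to (1,4), down 4 to (5,4), left 1 to (5,3), up 2 to (3,3), left 1 to (3,2), down 1 to (4,2), left 1 to (4,1), down 1 to (5,1), right 1 to (5,2) — 17 moves in all.
Check: all 18 open cells covered.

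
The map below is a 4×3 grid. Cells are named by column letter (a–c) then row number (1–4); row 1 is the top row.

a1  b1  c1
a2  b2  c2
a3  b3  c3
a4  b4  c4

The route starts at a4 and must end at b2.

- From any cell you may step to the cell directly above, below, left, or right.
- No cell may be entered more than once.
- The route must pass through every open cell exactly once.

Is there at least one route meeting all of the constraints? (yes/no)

yes

One route that works: a4 → a3 → a2 → a1 → b1 → c1 → c2 → c3 → c4 → b4 → b3 → b2.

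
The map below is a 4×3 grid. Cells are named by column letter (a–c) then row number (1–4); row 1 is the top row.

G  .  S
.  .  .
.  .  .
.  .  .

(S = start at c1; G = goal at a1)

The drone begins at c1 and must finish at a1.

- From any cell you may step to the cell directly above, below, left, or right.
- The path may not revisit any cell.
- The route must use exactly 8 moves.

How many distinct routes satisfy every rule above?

9

Need simple routes of exactly 8 moves from c1 to a1 (Manhattan distance 2, so 3 moves are spent on a detour and 3 undoing it).
Branch systematically from the start, pruning whenever the remaining move budget drops below the Manhattan distance to a1 or differs from it in parity. Grouping the completions by first move — via c2: 7; via b1: 2 — and summing: 7 + 2 = 9.
That gives 9 routes.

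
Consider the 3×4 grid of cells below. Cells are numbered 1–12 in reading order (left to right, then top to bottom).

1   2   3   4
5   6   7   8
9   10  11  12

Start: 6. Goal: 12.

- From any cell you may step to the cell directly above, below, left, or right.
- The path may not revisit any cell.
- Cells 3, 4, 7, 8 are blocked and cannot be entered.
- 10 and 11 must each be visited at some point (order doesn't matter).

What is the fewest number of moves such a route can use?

3

Any route passes through 10 and 11 in some order between 6 and 12. Summing Manhattan distances along each leg and taking the cheapest ordering (6 → 10 → 11 → 12) gives a lower bound of 1 + 1 + 1 = 3 moves.
A route of 3 moves achieves this: 6 → 10 → 11 → 12.
Since 3 matches the lower bound, it is optimal.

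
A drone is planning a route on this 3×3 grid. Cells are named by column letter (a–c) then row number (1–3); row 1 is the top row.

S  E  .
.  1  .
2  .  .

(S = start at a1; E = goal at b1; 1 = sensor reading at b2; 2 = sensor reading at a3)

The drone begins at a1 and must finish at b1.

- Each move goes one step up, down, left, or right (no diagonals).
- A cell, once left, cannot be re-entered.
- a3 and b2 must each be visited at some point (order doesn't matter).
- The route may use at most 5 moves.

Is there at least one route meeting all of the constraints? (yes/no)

yes

One route that works: a1 → a2 → a3 → b3 → b2 → b1.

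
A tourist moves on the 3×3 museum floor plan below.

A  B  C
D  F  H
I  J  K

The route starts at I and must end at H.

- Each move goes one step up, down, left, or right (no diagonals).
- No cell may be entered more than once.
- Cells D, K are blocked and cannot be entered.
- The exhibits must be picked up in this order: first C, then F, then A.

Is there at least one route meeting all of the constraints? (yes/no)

A must be visited but has only one open neighbour (B), and it is neither the start nor the goal — the route would have to enter and leave through B, re-entering it.

no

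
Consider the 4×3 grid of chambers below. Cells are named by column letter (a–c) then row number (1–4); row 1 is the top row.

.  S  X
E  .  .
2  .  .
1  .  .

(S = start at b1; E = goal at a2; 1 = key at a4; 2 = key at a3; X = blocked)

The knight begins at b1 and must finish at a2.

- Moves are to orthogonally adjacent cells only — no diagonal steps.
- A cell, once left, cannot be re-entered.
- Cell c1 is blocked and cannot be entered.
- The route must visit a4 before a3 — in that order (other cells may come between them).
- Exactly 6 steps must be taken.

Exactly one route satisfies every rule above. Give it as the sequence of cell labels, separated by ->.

b1 -> b2 -> b3 -> b4 -> a4 -> a3 -> a2

The waypoints must appear in the order a4, a3, with no cell reused.
Route from b1: down 3 to b4, left 1 to a4, up 2 to a2 — 6 moves in all.
Check: order respected (1 at step 4, 2 at step 5); 6 moves as required.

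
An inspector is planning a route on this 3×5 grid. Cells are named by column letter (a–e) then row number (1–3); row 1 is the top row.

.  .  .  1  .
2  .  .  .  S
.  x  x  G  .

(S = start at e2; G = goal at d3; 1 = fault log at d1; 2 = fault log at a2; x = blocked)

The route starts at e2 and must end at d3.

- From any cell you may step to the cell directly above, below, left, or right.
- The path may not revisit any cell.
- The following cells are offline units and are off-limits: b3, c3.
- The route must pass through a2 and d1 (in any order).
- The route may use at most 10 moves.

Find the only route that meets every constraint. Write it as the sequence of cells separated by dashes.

The 10-move cap with required stops at a2, d1 leaves no slack for detours.
Route from e2: up 1 to e1, left 4 to a1, down 1 to a2, right 3 to d2, down 1 to d3 — 10 moves in all.
Check: all required cells visited; 10 ≤ 10 moves.

e2 - e1 - d1 - c1 - b1 - a1 - a2 - b2 - c2 - d2 - d3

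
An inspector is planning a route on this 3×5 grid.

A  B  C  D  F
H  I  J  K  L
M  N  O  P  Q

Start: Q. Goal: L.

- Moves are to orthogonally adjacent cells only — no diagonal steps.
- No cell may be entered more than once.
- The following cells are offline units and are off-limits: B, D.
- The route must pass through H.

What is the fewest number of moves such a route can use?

Any route passes through H somewhere between Q and L. Summing Manhattan distances along the two legs (Q → H → L) gives a lower bound of 5 + 4 = 9 moves.
A route of 9 moves achieves this: Q → P → O → N → M → H → I → J → K → L.
Since 9 matches the lower bound, it is optimal.

9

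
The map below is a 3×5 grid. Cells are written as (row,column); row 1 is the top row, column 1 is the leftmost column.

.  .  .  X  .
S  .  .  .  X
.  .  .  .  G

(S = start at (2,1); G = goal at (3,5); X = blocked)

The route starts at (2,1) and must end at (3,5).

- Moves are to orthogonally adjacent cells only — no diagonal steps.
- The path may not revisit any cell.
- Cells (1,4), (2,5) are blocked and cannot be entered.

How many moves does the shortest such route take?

The Manhattan distance from (2,1) to (3,5) is |2−3| + |1−5| = 5, so at least 5 moves are needed.
A route of 5 moves achieves this: (2,1) → (3,1) → (3,2) → (3,3) → (3,4) → (3,5).
Since 5 matches the lower bound, it is optimal.

5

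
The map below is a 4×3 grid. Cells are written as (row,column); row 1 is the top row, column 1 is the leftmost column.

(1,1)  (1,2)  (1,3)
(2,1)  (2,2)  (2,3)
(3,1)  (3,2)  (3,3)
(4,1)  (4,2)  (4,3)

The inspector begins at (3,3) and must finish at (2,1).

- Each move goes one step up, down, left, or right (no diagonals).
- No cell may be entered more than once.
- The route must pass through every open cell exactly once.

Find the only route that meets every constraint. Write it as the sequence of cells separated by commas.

(3,3), (4,3), (4,2), (4,1), (3,1), (3,2), (2,2), (2,3), (1,3), (1,2), (1,1), (2,1)

Need to visit all 12 open cells exactly once, starting at (3,3) and ending at (2,1).
Route from (3,3): down to (4,3), 2× left (reaching (4,1)), up to (3,1), right to (3,2), up to (2,2), right to (2,3), up to (1,3), 2× left (reaching (1,1)), down to (2,1) — 11 moves in all.
Check: all 12 open cells covered.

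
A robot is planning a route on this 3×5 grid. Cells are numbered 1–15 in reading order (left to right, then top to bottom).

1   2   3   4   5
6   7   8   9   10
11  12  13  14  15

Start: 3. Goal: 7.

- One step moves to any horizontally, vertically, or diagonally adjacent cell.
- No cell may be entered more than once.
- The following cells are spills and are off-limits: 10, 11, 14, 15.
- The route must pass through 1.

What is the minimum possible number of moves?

Any route passes through 1 somewhere between 3 and 7. Summing Chebyshev distances along the two legs (3 → 1 → 7) gives a lower bound of 2 + 1 = 3 moves.
A route of 3 moves achieves this: 3 → 2 → 1 → 7.
Since 3 matches the lower bound, it is optimal.

3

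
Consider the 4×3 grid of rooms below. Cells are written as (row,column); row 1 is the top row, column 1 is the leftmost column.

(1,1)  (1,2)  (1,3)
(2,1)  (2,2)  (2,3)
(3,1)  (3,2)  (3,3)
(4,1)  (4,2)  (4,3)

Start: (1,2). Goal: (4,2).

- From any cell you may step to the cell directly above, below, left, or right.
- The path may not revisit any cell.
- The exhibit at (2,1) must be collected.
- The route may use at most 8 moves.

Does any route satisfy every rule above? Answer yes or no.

yes

One route that works: (1,2) → (2,2) → (2,1) → (3,1) → (4,1) → (4,2).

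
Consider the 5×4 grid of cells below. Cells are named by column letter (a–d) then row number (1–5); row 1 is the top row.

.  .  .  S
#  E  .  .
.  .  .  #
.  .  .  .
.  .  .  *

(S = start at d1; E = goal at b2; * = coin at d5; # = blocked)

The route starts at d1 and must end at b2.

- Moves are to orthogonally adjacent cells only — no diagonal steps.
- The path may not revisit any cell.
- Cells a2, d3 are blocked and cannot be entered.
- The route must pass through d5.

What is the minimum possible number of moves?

Any route passes through d5 somewhere between d1 and b2. Summing Manhattan distances along the two legs (d1 → d5 → b2) gives a lower bound of 4 + 5 = 9 moves.
That bound ignores the blocked cells. Measuring each leg by the fewest moves that actually steer around them (d1→d5: 6; d5→b2: 5) raises the lower bound to 11.
A route of 11 moves exists: d1 → d2 → c2 → c3 → c4 → d4 → d5 → c5 → b5 → b4 → b3 → b2.
Since 11 matches that lower bound, it is optimal.

11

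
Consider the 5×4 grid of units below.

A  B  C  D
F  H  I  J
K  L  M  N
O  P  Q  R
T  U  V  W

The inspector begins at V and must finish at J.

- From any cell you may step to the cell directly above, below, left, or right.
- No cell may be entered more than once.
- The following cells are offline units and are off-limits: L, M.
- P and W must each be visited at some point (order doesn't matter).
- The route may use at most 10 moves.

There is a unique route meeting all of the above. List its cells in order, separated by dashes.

The 10-move cap with required stops at P, W leaves no slack for detours.
Route from V: right to W, up to R, 3× left (reaching O), 2× up (reaching F), 3× right (reaching J) — 10 moves in all.
Check: all required cells visited; 10 ≤ 10 moves.

V - W - R - Q - P - O - K - F - H - I - J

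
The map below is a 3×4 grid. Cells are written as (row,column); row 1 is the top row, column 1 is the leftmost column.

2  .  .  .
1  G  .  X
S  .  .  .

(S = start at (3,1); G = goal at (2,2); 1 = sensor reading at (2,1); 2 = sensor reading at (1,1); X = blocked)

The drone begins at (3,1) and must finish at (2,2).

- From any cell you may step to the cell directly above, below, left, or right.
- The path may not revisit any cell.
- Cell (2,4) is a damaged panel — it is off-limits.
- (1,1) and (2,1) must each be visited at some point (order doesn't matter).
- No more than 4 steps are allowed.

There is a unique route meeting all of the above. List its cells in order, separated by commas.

The 4-move cap with required stops at (1,1), (2,1) leaves no slack for detours.
Route from (3,1): up 2 to (1,1), right 1 to (1,2), down 1 to (2,2) — 4 moves in all.
Check: all required cells visited; 4 ≤ 4 moves.

(3,1), (2,1), (1,1), (1,2), (2,2)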